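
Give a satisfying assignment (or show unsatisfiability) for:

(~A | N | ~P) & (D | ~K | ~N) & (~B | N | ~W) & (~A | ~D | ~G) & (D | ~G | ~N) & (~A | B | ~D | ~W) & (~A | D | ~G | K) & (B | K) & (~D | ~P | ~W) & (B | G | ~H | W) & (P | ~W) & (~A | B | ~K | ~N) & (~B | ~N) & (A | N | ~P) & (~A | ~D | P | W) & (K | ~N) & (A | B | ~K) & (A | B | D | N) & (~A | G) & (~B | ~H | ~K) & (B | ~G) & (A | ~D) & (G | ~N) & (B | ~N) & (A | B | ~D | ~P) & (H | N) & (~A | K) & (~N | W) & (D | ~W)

Set G = False.
  then (~A | G) forces A = False.
  then (A | ~D) forces D = False.
  then (G | ~N) forces N = False.
  then (H | N) forces H = True.
  then (D | ~W) forces W = False.
  then (B | G | ~H | W) forces B = True.
  then (A | N | ~P) forces P = False.
  then (~B | ~H | ~K) forces K = False.
All clauses satisfied.

G = False, H = True, D = False, P = False, K = False, B = True, A = False, W = False, N = False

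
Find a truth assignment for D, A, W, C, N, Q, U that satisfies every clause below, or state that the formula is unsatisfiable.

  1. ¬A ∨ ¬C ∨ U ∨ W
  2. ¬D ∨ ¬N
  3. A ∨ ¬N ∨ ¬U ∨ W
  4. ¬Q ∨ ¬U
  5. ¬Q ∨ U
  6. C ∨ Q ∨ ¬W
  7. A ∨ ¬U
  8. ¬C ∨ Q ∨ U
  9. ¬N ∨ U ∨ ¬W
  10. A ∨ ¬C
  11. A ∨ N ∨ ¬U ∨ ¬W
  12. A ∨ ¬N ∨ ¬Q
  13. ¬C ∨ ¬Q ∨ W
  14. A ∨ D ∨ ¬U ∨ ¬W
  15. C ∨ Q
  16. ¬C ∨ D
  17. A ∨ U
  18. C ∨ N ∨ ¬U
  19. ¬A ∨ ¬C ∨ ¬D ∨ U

Try D = False:
  (¬C ∨ D) forces C = False.
  (C ∨ Q) forces Q = True.
  (¬Q ∨ ¬U) forces U = False.
  clause (¬Q ∨ U) is falsified — backtrack.
So D = True.
  then (¬D ∨ ¬N) forces N = False.
Set A = True.
Set W = False.
Set C = True.
  then (¬A ∨ ¬C ∨ U ∨ W) forces U = True.
  then (¬Q ∨ ¬U) forces Q = False.
All clauses satisfied.

D = True, A = True, W = False, C = True, N = False, Q = False, U = True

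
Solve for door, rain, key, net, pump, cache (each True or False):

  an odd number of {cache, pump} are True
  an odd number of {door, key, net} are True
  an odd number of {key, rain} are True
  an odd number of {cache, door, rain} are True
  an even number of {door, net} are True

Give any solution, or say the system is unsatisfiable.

door = True; rain = False; key = True; net = True; pump = True; cache = False

{cache, pump}: 1 true → odd ✓
{door, key, net}: 3 true → odd ✓
{key, rain}: 1 true → odd ✓
{cache, door, rain}: 1 true → odd ✓
{door, net}: 2 true → even ✓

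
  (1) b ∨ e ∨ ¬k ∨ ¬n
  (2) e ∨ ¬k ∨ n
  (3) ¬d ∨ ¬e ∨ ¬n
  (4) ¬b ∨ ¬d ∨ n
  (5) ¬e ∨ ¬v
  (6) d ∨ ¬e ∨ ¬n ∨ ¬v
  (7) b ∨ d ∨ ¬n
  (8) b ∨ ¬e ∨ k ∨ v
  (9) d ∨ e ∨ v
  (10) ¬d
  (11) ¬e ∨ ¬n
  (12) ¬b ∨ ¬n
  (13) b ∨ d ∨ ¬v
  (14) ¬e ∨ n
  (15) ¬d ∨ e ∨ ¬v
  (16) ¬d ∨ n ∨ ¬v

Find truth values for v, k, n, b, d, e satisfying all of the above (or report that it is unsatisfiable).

Unit clause (¬d) forces d = False.
Set v = True.
  then (¬e ∨ ¬v) forces e = False.
  then (b ∨ d ∨ ¬v) forces b = True.
  then (¬b ∨ ¬n) forces n = False.
  then (e ∨ ¬k ∨ n) forces k = False.
All clauses satisfied.

v=T; k=F; n=F; b=T; d=F; e=F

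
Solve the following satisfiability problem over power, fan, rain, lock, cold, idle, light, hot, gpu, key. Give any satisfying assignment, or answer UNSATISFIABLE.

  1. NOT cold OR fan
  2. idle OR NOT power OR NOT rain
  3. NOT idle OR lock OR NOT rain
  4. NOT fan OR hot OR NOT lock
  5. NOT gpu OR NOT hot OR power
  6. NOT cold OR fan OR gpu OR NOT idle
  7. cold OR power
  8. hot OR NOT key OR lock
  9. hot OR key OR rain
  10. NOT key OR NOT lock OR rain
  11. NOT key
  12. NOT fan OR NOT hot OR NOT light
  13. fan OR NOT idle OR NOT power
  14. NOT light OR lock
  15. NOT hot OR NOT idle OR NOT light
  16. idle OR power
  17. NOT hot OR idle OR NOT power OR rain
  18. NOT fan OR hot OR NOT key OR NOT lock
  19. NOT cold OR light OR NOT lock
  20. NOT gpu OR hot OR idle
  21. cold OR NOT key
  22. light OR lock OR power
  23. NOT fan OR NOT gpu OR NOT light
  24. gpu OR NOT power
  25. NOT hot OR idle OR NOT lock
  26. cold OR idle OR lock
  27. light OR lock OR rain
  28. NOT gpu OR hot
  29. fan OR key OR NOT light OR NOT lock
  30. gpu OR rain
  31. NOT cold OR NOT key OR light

power: True, fan: True, rain: True, lock: True, cold: False, idle: True, light: False, hot: True, gpu: True, key: False

Unit clause (NOT key) forces key = False.
Set power = True.
  then (gpu OR NOT power) forces gpu = True.
  then (NOT gpu OR hot) forces hot = True.
Try fan = False:
  (NOT cold OR fan) forces cold = False.
  (fan OR NOT idle OR NOT power) forces idle = False.
  (idle OR NOT power OR NOT rain) forces rain = False.
  clause (NOT hot OR idle OR NOT power OR rain) is falsified — backtrack.
So fan = True.
  then (NOT fan OR NOT hot OR NOT light) forces light = False.
Set rain = True.
  then (idle OR NOT power OR NOT rain) forces idle = True.
  then (NOT idle OR lock OR NOT rain) forces lock = True.
  then (NOT cold OR light OR NOT lock) forces cold = False.
All clauses satisfied.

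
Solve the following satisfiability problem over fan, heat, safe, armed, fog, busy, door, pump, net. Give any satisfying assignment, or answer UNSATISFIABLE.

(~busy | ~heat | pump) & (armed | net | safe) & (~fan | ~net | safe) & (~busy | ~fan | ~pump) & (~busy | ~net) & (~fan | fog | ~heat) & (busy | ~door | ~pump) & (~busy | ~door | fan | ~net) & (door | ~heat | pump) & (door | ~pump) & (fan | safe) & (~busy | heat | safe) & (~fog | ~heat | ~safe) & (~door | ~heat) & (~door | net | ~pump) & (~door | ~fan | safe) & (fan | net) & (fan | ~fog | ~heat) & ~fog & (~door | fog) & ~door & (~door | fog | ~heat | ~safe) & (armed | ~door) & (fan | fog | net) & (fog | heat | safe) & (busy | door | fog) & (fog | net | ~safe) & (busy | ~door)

Case fog = True:
  Clause (~fog) is falsified — contradiction.
Case fog = False:
  (~door | fog) forces door = False.
  (door | ~pump) forces pump = False.
  (door | ~heat | pump) forces heat = False.
  (fog | heat | safe) forces safe = True.
  (busy | door | fog) forces busy = True.
  (~busy | ~net) forces net = False.
  Clause (fog | net | ~safe) is falsified — contradiction.
Both cases fail, so the formula is unsatisfiable.

UNSATISFIABLE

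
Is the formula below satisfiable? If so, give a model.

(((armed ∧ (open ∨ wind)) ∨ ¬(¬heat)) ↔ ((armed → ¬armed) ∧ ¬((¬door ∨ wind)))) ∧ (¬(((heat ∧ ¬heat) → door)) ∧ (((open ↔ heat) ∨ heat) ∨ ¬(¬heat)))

The conjunct ¬(((heat ∧ ¬heat) → door)) is unsatisfiable on its own:
  heat=F, door=F: evaluates to False.
  heat=F, door=T: evaluates to False.
  heat=T, door=F: evaluates to False.
  heat=T, door=T: evaluates to False.
So the whole conjunction is unsatisfiable.

No satisfying assignment exists.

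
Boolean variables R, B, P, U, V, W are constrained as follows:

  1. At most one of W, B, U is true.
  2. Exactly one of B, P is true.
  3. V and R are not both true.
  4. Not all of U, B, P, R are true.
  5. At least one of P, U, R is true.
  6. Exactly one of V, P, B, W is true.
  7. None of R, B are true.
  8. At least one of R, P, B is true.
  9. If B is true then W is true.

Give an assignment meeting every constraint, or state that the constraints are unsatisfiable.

R: False, B: False, P: True, U: True, V: False, W: False

  (1) {W, B, U}: 1 true — at most one ✓
  (2) {B, P}: 1 true — exactly one ✓
  (3) V=F, R=F — not both ✓
  (4) {U, B, P, R}: 2/4 true — not all ✓
  (5) {P, U, R}: 2 true — at least one ✓
  (6) {V, P, B, W}: 1 true — exactly one ✓
  (7) {R, B}: 0 true — none ✓
  (8) {R, P, B}: 1 true — at least one ✓
  (9) B=F ⇒ W: vacuous ✓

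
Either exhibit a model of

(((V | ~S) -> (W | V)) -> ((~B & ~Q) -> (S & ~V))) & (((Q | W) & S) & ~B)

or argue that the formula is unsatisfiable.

B = False; Q = True; S = True; W = True; V = False

  ((V | ~S) -> (W | V)) -> ((~B & ~Q) -> (S & ~V)) = True
    (V | ~S) -> (W | V) = True
      V | ~S = False
        ~S = False
      W | V = True
    (~B & ~Q) -> (S & ~V) = True
      ~B & ~Q = False
        ~B = True
        ~Q = False
      S & ~V = True
        ~V = True
  ((Q | W) & S) & ~B = True
    (Q | W) & S = True
      Q | W = True
    ~B = True
Both conjuncts True, so the formula holds.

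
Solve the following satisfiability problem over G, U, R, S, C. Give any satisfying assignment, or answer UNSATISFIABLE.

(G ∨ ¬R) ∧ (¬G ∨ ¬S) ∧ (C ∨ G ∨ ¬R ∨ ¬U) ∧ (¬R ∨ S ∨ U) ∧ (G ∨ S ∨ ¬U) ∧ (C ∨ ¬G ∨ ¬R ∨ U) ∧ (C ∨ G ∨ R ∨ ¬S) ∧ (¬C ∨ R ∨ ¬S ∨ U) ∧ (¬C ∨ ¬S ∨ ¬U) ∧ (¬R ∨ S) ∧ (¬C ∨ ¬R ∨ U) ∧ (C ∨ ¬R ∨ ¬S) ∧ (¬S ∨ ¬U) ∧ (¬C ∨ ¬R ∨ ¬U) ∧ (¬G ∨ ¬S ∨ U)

Set G = True.
  then (¬G ∨ ¬S) forces S = False.
  then (¬R ∨ S) forces R = False.
Set U = True.
Set C = False.
All clauses satisfied.

G=T, U=T, R=F, S=F, C=F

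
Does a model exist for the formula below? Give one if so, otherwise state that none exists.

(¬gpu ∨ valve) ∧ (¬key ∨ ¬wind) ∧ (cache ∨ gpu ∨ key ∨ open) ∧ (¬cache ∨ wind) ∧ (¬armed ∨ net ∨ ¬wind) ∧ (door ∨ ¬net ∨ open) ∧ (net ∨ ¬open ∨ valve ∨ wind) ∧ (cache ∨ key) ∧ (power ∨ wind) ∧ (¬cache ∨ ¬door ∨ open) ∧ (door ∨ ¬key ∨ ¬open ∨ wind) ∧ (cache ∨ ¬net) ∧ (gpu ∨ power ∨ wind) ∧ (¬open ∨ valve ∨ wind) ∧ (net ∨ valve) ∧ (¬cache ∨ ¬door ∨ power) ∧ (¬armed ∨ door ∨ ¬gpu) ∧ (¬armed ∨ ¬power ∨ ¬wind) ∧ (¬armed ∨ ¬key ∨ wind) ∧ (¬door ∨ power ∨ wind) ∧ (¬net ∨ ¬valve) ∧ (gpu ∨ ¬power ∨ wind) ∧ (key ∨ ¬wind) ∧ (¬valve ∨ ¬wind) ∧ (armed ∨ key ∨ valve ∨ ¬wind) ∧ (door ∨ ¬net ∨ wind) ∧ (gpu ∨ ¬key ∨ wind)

open = False; net = False; key = True; wind = False; cache = False; door = True; armed = False; valve = True; power = True; gpu = True

Set open = False.
Try net = True:
  (door ∨ ¬net ∨ open) forces door = True.
  (¬cache ∨ ¬door ∨ open) forces cache = False.
  clause (cache ∨ ¬net) is falsified — backtrack.
So net = False.
  then (net ∨ valve) forces valve = True.
  then (¬valve ∨ ¬wind) forces wind = False.
  then (¬cache ∨ wind) forces cache = False.
  then (cache ∨ key) forces key = True.
  then (power ∨ wind) forces power = True.
  then (¬armed ∨ ¬key ∨ wind) forces armed = False.
  then (gpu ∨ ¬power ∨ wind) forces gpu = True.
Set door = True.
All clauses satisfied.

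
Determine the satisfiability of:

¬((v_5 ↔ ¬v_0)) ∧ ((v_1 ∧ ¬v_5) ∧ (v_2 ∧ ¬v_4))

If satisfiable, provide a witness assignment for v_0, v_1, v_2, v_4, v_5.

v_0 = False, v_1 = True, v_2 = True, v_4 = False, v_5 = False

  ¬((v_5 ↔ ¬v_0)) = True
    v_5 ↔ ¬v_0 = False
      ¬v_0 = True
  (v_1 ∧ ¬v_5) ∧ (v_2 ∧ ¬v_4) = True
    v_1 ∧ ¬v_5 = True
      ¬v_5 = True
    v_2 ∧ ¬v_4 = True
      ¬v_4 = True
Both conjuncts True, so the formula holds.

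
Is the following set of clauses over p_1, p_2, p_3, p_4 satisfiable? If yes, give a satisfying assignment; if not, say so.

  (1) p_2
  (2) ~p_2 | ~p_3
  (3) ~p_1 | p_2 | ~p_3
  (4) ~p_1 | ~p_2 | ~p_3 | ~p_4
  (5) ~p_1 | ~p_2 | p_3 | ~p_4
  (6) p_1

p_1 = True; p_2 = True; p_3 = False; p_4 = False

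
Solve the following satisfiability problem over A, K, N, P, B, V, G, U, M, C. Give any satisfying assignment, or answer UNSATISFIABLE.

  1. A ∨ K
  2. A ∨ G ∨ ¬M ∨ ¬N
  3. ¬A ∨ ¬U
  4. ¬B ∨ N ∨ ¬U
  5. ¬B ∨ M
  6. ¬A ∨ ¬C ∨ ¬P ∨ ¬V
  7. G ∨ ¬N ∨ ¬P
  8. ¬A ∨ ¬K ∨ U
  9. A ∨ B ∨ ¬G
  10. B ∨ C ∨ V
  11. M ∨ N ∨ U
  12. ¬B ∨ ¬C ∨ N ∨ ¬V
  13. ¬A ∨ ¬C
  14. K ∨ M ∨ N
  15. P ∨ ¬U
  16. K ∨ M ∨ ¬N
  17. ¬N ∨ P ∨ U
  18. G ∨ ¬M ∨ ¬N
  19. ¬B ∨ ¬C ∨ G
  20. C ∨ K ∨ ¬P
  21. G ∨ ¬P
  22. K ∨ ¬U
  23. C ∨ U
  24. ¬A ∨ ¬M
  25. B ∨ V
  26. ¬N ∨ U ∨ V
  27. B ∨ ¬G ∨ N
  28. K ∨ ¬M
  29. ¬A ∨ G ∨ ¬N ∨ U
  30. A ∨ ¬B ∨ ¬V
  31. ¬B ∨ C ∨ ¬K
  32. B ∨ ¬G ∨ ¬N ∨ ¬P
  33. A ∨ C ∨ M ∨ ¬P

Set A = False.
  then (A ∨ K) forces K = True.
Set N = False.
Set P = False.
  then (P ∨ ¬U) forces U = False.
  then (C ∨ U) forces C = True.
  then (M ∨ N ∨ U) forces M = True.
Set B = True.
  then (¬B ∨ ¬C ∨ N ∨ ¬V) forces V = False.
  then (¬B ∨ ¬C ∨ G) forces G = True.
All clauses satisfied.

A = False; K = True; N = False; P = False; B = True; V = False; G = True; U = False; M = True; C = True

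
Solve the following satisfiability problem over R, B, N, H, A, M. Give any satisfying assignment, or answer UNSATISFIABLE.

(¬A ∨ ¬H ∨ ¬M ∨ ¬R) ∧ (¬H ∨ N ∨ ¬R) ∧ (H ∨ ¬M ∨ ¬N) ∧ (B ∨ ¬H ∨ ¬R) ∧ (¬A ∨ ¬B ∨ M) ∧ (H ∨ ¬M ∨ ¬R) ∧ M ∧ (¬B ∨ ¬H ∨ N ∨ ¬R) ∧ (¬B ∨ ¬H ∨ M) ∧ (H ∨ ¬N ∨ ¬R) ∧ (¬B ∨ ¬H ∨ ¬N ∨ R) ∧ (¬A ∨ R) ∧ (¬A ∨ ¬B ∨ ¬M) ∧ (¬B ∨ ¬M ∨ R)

Unit clause (M) forces M = True.
Set R = False.
  then (¬A ∨ R) forces A = False.
  then (¬B ∨ ¬M ∨ R) forces B = False.
Set N = False.
Set H = True.
All clauses satisfied.

R: False; B: False; N: False; H: True; A: False; M: True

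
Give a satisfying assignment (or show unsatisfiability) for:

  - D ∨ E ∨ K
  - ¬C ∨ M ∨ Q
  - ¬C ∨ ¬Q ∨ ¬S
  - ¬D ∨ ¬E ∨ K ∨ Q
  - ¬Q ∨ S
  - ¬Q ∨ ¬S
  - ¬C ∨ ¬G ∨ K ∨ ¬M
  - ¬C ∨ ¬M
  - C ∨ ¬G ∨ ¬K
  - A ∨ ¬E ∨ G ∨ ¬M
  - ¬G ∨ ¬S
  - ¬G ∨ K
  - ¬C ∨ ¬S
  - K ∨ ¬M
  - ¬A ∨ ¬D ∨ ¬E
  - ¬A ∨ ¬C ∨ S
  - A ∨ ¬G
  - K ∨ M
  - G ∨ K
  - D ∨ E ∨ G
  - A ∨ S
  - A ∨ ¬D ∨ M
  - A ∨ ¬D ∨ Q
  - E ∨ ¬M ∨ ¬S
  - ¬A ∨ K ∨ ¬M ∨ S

Set A = False.
  then (A ∨ ¬G) forces G = False.
  then (G ∨ K) forces K = True.
  then (A ∨ S) forces S = True.
  then (¬Q ∨ ¬S) forces Q = False.
  then (¬C ∨ ¬S) forces C = False.
  then (A ∨ ¬D ∨ Q) forces D = False.
  then (D ∨ E ∨ G) forces E = True.
  then (A ∨ ¬E ∨ G ∨ ¬M) forces M = False.
All clauses satisfied.

A = False; C = False; M = False; D = False; E = True; S = True; G = False; Q = False; K = True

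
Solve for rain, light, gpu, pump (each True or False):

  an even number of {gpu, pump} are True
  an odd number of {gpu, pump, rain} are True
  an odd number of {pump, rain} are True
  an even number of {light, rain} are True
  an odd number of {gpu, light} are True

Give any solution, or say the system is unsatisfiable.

rain=T, light=T, gpu=F, pump=F

{gpu, pump}: 0 true → even ✓
{gpu, pump, rain}: 1 true → odd ✓
{pump, rain}: 1 true → odd ✓
{light, rain}: 2 true → even ✓
{gpu, light}: 1 true → odd ✓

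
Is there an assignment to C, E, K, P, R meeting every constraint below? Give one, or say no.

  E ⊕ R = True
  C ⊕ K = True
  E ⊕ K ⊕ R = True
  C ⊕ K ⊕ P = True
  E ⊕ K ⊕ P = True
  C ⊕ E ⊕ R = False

C: True; E: True; K: False; P: False; R: False

E ⊕ R = T ⊕ F = True ✓
C ⊕ K = T ⊕ F = True ✓
E ⊕ K ⊕ R = T ⊕ F ⊕ F = True ✓
C ⊕ K ⊕ P = T ⊕ F ⊕ F = True ✓
E ⊕ K ⊕ P = T ⊕ F ⊕ F = True ✓
C ⊕ E ⊕ R = T ⊕ T ⊕ F = False ✓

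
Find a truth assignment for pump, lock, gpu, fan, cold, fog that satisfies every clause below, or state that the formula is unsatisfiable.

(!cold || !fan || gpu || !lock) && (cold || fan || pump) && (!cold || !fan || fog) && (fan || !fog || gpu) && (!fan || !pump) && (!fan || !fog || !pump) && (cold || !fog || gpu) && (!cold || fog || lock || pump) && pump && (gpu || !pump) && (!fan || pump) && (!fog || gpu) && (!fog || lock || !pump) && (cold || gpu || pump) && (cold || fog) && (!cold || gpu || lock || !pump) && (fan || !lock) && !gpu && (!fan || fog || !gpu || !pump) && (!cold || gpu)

Case gpu = True:
  Clause (!gpu) is falsified — contradiction.
Case gpu = False:
  (pump) forces pump = True.
  Clause (gpu || !pump) is falsified — contradiction.
Both cases fail, so the formula is unsatisfiable.

The formula is unsatisfiable.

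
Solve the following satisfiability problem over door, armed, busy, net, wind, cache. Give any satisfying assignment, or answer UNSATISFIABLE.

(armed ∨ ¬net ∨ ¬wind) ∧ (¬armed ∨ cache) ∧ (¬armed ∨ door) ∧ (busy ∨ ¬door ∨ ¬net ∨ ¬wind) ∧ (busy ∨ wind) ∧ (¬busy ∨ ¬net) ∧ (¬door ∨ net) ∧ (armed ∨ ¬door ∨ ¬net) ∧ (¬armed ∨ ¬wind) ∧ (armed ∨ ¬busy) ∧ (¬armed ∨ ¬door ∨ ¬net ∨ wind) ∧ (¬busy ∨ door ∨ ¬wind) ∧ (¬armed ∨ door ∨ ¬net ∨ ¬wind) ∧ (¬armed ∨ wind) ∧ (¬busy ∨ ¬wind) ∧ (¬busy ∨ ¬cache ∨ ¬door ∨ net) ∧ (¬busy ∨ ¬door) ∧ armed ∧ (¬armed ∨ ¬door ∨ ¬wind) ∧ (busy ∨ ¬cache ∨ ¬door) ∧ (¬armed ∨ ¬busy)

UNSATISFIABLE

Case door = True:
  (¬door ∨ net) forces net = True.
  (¬busy ∨ ¬net) forces busy = False.
  (busy ∨ ¬door ∨ ¬net ∨ ¬wind) forces wind = False.
  Clause (busy ∨ wind) is falsified — contradiction.
Case door = False:
  (¬armed ∨ door) forces armed = False.
  Clause (armed) is falsified — contradiction.
Both cases fail, so the formula is unsatisfiable.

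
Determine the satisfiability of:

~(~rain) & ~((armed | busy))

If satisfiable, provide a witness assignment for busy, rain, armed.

busy=F, rain=T, armed=F

  ~(~rain) = True
    ~rain = False
  ~((armed | busy)) = True
    armed | busy = False
Both conjuncts True, so the formula holds.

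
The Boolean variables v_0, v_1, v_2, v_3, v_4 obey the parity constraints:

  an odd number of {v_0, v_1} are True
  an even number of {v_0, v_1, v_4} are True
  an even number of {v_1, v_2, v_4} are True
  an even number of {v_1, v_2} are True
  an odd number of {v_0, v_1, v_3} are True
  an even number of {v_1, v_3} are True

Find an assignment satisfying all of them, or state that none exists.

Adding constraints 1, 2, 3, 4 mod 2: every variable appears an even number of times on the left, so the left side is 0.
But the right sides sum to 1 (mod 2). 0 ≠ 1 — the system is inconsistent.

The formula is unsatisfiable.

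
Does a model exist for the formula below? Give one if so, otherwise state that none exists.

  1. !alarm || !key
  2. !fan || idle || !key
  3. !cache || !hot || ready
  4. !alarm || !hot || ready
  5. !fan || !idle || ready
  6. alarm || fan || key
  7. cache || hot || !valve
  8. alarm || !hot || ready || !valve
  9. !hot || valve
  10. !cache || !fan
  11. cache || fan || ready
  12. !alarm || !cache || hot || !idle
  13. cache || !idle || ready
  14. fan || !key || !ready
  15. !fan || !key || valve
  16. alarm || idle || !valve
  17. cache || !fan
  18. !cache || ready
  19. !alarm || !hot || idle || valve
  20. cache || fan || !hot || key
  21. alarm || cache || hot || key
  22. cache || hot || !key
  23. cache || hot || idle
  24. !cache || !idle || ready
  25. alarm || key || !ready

Try fan = True:
  (!cache || !fan) forces cache = False.
  clause (cache || !fan) is falsified — backtrack.
So fan = False.
Set valve = False.
  then (!hot || valve) forces hot = False.
Set idle = True.
Try ready = False:
  (cache || fan || ready) forces cache = True.
  clause (!cache || ready) is falsified — backtrack.
So ready = True.
  then (fan || !key || !ready) forces key = False.
  then (alarm || key || !ready) forces alarm = True.
  then (!alarm || !cache || hot || !idle) forces cache = False.
All clauses satisfied.

fan: False, valve: False, idle: True, ready: True, hot: False, cache: False, key: False, alarm: True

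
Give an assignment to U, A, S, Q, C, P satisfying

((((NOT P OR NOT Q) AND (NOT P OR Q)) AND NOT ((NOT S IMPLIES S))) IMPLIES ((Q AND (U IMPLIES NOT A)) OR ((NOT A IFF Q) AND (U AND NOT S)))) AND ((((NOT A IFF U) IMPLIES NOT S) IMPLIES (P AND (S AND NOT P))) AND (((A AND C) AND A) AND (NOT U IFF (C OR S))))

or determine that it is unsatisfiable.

U=F, A=T, S=T, Q=F, C=T, P=T

  (((NOT P OR NOT Q) AND (NOT P OR Q)) AND NOT ((NOT S IMPLIES S))) IMPLIES ((Q AND (U IMPLIES NOT A)) OR ((NOT A IFF Q) AND (U AND NOT S))) = True
    ((NOT P OR NOT Q) AND (NOT P OR Q)) AND NOT ((NOT S IMPLIES S)) = False
      (NOT P OR NOT Q) AND (NOT P OR Q) = False
        NOT P OR NOT Q = True
          NOT P = False
          NOT Q = True
        NOT P OR Q = False
          NOT P = False
      NOT ((NOT S IMPLIES S)) = False
        NOT S IMPLIES S = True
          NOT S = False
    (Q AND (U IMPLIES NOT A)) OR ((NOT A IFF Q) AND (U AND NOT S)) = False
      Q AND (U IMPLIES NOT A) = False
        U IMPLIES NOT A = True
          NOT A = False
      (NOT A IFF Q) AND (U AND NOT S) = False
        NOT A IFF Q = True
          NOT A = False
        U AND NOT S = False
          NOT S = False
  (((NOT A IFF U) IMPLIES NOT S) IMPLIES (P AND (S AND NOT P))) AND (((A AND C) AND A) AND (NOT U IFF (C OR S))) = True
    ((NOT A IFF U) IMPLIES NOT S) IMPLIES (P AND (S AND NOT P)) = True
      (NOT A IFF U) IMPLIES NOT S = False
        NOT A IFF U = True
          NOT A = False
        NOT S = False
      P AND (S AND NOT P) = False
        S AND NOT P = False
          NOT P = False
    ((A AND C) AND A) AND (NOT U IFF (C OR S)) = True
      (A AND C) AND A = True
        A AND C = True
      NOT U IFF (C OR S) = True
        NOT U = True
        C OR S = True
Both conjuncts True, so the formula holds.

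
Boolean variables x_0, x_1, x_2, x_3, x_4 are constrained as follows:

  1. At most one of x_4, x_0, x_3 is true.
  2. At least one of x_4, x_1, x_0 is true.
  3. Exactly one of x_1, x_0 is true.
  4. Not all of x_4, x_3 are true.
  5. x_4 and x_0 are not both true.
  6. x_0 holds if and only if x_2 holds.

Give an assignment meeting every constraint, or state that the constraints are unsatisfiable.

x_0 = False, x_1 = True, x_2 = False, x_3 = False, x_4 = False

  (1) {x_4, x_0, x_3}: 0 true — at most one ✓
  (2) {x_4, x_1, x_0}: 1 true — at least one ✓
  (3) {x_1, x_0}: 1 true — exactly one ✓
  (4) {x_4, x_3}: 0/2 true — not all ✓
  (5) x_4=F, x_0=F — not both ✓
  (6) x_0=F, x_2=F — same ✓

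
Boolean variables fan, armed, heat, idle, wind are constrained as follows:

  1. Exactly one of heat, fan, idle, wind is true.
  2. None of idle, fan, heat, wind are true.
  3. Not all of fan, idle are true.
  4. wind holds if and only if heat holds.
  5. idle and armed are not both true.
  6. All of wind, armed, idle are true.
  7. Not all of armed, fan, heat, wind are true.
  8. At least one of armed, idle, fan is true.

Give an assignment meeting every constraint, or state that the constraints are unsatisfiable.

Unsatisfiable — no assignment works.

Case idle = True:
  Constraint (2) is violated (idle=T) — contradiction.
Case idle = False:
  Constraint (6) is violated (idle=F) — contradiction.
Both cases fail — unsatisfiable.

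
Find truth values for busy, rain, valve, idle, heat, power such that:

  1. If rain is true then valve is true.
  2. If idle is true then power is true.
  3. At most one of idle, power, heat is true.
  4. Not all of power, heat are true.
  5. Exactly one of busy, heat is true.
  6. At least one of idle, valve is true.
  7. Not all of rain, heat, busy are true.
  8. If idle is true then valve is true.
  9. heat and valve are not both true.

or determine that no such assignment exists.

busy = True, rain = False, valve = True, idle = False, heat = False, power = False

  (1) rain=F ⇒ valve: vacuous ✓
  (2) idle=F ⇒ power: vacuous ✓
  (3) {idle, power, heat}: 0 true — at most one ✓
  (4) {power, heat}: 0/2 true — not all ✓
  (5) {busy, heat}: 1 true — exactly one ✓
  (6) {idle, valve}: 1 true — at least one ✓
  (7) {rain, heat, busy}: 1/3 true — not all ✓
  (8) idle=F ⇒ valve: vacuous ✓
  (9) heat=F, valve=T — not both ✓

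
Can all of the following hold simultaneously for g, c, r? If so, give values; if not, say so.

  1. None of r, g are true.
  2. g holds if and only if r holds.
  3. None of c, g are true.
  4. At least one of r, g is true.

Unsatisfiable — no assignment works.

Case g = True:
  Constraint (1) is violated (g=T) — contradiction.
Case g = False:
  (1) forces r = False.
  Constraint (4) is violated (r=F, g=F) — contradiction.
Both cases fail — unsatisfiable.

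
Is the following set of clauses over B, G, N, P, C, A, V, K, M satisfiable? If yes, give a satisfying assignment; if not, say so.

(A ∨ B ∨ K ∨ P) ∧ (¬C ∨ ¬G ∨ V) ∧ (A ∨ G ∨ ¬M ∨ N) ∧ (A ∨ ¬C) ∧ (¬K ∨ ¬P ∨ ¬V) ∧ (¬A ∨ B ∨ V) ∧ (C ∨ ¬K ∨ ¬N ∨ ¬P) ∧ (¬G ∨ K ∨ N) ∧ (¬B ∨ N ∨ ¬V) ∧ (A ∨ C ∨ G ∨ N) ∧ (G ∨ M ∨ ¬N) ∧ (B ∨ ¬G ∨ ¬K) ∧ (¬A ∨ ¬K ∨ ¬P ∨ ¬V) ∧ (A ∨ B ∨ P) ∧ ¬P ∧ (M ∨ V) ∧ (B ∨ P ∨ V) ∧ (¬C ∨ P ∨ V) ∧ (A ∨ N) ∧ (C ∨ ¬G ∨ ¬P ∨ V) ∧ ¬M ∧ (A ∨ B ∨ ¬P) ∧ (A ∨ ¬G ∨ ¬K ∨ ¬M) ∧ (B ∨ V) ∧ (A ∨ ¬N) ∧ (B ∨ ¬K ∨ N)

Unit clause (¬P) forces P = False.
Unit clause (¬M) forces M = False.
In (M ∨ V) only V is left, so V = True.
Set B = True.
  then (¬B ∨ N ∨ ¬V) forces N = True.
  then (G ∨ M ∨ ¬N) forces G = True.
  then (A ∨ ¬N) forces A = True.
Set C = True.
Set K = False.
All clauses satisfied.

B = True, G = True, N = True, P = False, C = True, A = True, V = True, K = False, M = False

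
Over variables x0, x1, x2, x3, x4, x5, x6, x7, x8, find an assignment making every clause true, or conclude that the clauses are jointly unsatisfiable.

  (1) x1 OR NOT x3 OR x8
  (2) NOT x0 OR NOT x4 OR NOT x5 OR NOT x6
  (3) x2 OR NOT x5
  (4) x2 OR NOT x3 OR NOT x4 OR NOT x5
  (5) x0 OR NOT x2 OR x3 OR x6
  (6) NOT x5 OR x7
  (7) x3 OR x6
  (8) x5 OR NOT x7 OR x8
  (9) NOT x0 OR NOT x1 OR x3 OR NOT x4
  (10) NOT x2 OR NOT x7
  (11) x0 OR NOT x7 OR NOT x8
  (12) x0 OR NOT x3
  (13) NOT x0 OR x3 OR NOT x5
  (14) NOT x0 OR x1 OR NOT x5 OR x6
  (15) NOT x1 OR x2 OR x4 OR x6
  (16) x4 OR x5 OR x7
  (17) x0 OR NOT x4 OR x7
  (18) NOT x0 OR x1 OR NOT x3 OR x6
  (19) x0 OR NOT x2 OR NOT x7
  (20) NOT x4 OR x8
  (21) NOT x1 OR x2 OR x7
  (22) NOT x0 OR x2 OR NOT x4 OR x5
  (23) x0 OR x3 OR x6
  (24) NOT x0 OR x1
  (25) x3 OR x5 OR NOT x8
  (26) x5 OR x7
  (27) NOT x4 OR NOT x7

Set x0 = True.
  then (NOT x0 OR x1) forces x1 = True.
Try x2 = True:
  (NOT x2 OR NOT x7) forces x7 = False.
  (NOT x5 OR x7) forces x5 = False.
  clause (x5 OR x7) is falsified — backtrack.
So x2 = False.
  then (x2 OR NOT x5) forces x5 = False.
  then (NOT x1 OR x2 OR x7) forces x7 = True.
  then (NOT x0 OR x2 OR NOT x4 OR x5) forces x4 = False.
  then (x5 OR NOT x7 OR x8) forces x8 = True.
  then (NOT x1 OR x2 OR x4 OR x6) forces x6 = True.
  then (x3 OR x5 OR NOT x8) forces x3 = True.
All clauses satisfied.

x0: True, x1: True, x2: False, x3: True, x4: False, x5: False, x6: True, x7: True, x8: True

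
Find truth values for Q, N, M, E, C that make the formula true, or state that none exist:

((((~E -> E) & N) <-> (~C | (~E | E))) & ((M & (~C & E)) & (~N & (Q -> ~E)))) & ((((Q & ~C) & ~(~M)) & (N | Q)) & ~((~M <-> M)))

Case E = True: the formula simplifies to (N & ((M & ~C) & (~N & ~Q))) & ((((Q & ~C) & ~(~M)) & (N | Q)) & ~((~M <-> M))).
  Q = True: the conjunct ~Q is False.
  Q = False: the conjunct Q is False.
Case E = False: the conjunct ((~E -> E) & N) <-> (~C | (~E | E)) becomes (False & N) <-> (~C | True) = False.
Both cases fail — unsatisfiable.

Unsatisfiable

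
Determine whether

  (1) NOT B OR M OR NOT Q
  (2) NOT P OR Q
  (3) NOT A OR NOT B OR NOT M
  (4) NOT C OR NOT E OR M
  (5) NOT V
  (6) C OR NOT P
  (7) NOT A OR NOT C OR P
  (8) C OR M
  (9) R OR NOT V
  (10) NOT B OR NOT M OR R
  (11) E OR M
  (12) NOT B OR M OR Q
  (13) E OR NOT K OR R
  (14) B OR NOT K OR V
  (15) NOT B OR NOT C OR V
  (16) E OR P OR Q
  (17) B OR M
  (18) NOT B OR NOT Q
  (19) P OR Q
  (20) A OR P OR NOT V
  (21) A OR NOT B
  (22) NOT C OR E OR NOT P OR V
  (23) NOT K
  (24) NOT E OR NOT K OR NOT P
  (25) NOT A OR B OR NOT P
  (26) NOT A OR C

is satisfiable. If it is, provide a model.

B=F, A=F, M=T, E=F, K=F, Q=T, P=F, V=F, R=T, C=F

Unit clause (NOT V) forces V = False.
Unit clause (NOT K) forces K = False.
Set B = False.
  then (B OR M) forces M = True.
Try A = True:
  (NOT A OR B OR NOT P) forces P = False.
  (NOT A OR NOT C OR P) forces C = False.
  clause (NOT A OR C) is falsified — backtrack.
So A = False.
Set E = False.
Set Q = True.
Set P = False.
Set R = True.
Set C = False.
All clauses satisfied.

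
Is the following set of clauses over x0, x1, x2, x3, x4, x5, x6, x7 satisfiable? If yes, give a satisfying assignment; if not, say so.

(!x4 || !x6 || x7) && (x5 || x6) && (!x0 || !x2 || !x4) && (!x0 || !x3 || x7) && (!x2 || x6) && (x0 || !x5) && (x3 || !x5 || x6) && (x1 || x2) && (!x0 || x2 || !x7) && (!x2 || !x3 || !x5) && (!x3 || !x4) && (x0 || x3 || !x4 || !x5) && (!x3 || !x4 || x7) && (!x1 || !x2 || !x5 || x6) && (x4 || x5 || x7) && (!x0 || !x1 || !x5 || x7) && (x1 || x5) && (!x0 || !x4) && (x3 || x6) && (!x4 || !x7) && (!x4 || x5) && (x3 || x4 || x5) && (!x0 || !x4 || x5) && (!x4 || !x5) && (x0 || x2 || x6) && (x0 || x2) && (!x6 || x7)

x0=T, x1=T, x2=T, x3=T, x4=F, x5=F, x6=T, x7=T

Set x0 = True.
  then (!x0 || !x4) forces x4 = False.
Set x1 = True.
Set x2 = True.
  then (!x2 || x6) forces x6 = True.
  then (!x6 || x7) forces x7 = True.
Set x3 = True.
  then (!x2 || !x3 || !x5) forces x5 = False.
All clauses satisfied.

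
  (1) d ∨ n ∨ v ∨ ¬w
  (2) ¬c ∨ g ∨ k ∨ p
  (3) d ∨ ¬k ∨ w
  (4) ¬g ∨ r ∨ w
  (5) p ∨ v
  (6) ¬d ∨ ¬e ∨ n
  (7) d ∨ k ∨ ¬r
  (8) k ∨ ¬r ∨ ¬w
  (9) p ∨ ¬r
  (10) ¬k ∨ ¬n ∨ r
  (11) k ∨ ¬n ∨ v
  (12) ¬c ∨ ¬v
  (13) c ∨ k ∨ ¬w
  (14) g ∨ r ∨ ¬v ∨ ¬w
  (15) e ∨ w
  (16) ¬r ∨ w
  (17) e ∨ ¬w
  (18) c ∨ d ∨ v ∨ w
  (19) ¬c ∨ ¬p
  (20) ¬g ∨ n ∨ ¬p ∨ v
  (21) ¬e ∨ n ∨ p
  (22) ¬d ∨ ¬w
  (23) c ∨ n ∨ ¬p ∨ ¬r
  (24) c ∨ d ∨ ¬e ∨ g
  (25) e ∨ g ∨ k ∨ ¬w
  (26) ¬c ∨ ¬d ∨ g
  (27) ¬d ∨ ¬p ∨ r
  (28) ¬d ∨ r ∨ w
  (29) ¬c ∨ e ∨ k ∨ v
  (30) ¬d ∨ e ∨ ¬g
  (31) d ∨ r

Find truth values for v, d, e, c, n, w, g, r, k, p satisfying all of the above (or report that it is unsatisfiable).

v = True, d = False, e = True, c = False, n = True, w = True, g = True, r = True, k = True, p = True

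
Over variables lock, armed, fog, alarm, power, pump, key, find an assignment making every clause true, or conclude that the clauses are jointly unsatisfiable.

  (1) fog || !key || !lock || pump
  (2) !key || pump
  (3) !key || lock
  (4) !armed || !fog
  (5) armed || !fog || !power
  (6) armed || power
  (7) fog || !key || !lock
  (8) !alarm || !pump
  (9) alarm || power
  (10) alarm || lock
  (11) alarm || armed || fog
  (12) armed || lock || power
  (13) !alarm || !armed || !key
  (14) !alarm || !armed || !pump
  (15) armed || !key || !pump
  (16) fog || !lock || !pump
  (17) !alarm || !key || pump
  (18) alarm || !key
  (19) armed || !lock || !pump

lock: True; armed: True; fog: False; alarm: True; power: False; pump: False; key: False

Set lock = True.
Set armed = True.
  then (!armed || !fog) forces fog = False.
  then (fog || !key || !lock) forces key = False.
  then (fog || !lock || !pump) forces pump = False.
Set alarm = True.
Set power = False.
All clauses satisfied.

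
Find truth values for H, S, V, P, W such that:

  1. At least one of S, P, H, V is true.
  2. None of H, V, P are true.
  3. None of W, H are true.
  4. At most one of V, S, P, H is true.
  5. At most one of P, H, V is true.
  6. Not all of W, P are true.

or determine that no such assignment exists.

H=F; S=T; V=F; P=F; W=F

  (1) {S, P, H, V}: 1 true — at least one ✓
  (2) {H, V, P}: 0 true — none ✓
  (3) {W, H}: 0 true — none ✓
  (4) {V, S, P, H}: 1 true — at most one ✓
  (5) {P, H, V}: 0 true — at most one ✓
  (6) {W, P}: 0/2 true — not all ✓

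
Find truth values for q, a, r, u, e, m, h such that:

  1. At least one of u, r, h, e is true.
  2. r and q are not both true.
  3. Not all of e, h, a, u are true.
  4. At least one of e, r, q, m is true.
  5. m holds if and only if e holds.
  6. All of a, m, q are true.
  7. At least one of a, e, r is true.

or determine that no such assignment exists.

q=T, a=T, r=F, u=F, e=T, m=T, h=T

  (1) {u, r, h, e}: 2 true — at least one ✓
  (2) r=F, q=T — not both ✓
  (3) {e, h, a, u}: 3/4 true — not all ✓
  (4) {e, r, q, m}: 3 true — at least one ✓
  (5) m=T, e=T — same ✓
  (6) {a, m, q}: all 3 true ✓
  (7) {a, e, r}: 2 true — at least one ✓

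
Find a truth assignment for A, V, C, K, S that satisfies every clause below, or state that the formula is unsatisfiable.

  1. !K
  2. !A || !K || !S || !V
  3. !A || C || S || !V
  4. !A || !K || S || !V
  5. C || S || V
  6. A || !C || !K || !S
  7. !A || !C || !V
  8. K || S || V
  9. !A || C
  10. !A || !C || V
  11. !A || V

Unit clause (!K) forces K = False.
Set A = False.
Set V = True.
Set C = True.
Set S = True.
All clauses satisfied.

A=F; V=T; C=T; K=F; S=T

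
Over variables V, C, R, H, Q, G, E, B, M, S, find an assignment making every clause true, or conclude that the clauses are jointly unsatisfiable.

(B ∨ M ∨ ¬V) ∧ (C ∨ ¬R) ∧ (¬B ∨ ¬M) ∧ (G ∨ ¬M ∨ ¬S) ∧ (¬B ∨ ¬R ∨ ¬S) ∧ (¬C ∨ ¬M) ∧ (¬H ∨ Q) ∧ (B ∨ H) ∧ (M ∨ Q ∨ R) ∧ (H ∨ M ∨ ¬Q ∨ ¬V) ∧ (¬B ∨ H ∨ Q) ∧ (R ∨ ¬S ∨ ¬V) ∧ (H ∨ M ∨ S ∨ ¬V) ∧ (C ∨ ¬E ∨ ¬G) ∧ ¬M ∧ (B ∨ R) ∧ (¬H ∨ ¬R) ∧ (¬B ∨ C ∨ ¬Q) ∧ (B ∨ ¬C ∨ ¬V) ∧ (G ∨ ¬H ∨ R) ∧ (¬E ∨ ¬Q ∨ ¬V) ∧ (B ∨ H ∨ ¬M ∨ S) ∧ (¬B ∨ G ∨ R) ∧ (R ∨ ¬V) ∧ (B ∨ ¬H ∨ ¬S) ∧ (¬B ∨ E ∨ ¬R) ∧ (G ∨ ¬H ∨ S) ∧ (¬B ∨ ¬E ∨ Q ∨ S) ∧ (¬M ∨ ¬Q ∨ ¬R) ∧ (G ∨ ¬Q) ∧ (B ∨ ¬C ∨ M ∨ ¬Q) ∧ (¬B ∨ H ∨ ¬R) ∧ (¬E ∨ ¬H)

V: False, C: True, R: False, H: False, Q: True, G: True, E: True, B: True, M: False, S: True

Unit clause (¬M) forces M = False.
Set V = False.
Set C = True.
Try R = True:
  (¬H ∨ ¬R) forces H = False.
  (B ∨ H) forces B = True.
  clause (¬B ∨ H ∨ ¬R) is falsified — backtrack.
So R = False.
  then (M ∨ Q ∨ R) forces Q = True.
  then (B ∨ R) forces B = True.
  then (¬B ∨ G ∨ R) forces G = True.
Set H = False.
Set E = True.
Set S = True.
All clauses satisfied.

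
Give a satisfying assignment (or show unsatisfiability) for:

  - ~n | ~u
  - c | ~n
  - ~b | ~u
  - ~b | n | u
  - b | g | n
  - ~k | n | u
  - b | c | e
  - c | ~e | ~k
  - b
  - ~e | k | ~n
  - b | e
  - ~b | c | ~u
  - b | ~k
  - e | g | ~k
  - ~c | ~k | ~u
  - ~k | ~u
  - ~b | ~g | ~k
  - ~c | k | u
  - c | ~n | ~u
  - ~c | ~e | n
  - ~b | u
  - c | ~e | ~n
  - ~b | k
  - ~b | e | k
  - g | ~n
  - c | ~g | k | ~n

Case b = True:
  (~b | ~u) forces u = False.
  Clause (~b | u) is falsified — contradiction.
Case b = False:
  Clause (b) is falsified — contradiction.
Both cases fail, so the formula is unsatisfiable.

No satisfying assignment exists.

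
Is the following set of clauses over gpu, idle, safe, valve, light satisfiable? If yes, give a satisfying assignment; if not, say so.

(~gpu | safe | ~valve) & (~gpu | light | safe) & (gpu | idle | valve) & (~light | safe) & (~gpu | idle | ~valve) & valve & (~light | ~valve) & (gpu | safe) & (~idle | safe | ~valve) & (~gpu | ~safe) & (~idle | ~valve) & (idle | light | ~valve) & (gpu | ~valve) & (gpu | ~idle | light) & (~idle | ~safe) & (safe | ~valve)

The formula is unsatisfiable.

Case valve = True:
  (~light | ~valve) forces light = False.
  (~idle | ~valve) forces idle = False.
  Clause (idle | light | ~valve) is falsified — contradiction.
Case valve = False:
  Clause (valve) is falsified — contradiction.
Both cases fail, so the formula is unsatisfiable.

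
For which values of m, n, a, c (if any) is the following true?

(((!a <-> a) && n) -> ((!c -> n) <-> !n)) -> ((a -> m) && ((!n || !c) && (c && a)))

m: True, n: False, a: True, c: True

  (((!a <-> a) && n) -> ((!c -> n) <-> !n)) -> ((a -> m) && ((!n || !c) && (c && a))) = True
    ((!a <-> a) && n) -> ((!c -> n) <-> !n) = True
      (!a <-> a) && n = False
        !a <-> a = False
          !a = False
      (!c -> n) <-> !n = True
        !c -> n = True
          !c = False
        !n = True
    (a -> m) && ((!n || !c) && (c && a)) = True
      a -> m = True
      (!n || !c) && (c && a) = True
        !n || !c = True
          !n = True
          !c = False
        c && a = True
The formula evaluates to True.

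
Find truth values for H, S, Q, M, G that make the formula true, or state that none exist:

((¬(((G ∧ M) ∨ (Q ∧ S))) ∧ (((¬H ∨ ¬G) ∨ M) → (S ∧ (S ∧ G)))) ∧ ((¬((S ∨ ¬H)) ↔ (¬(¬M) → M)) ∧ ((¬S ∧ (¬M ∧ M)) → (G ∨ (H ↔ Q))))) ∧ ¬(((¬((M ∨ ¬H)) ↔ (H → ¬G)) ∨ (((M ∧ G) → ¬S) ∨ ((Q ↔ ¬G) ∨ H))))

Case M = True: the formula simplifies to ((¬((G ∨ (Q ∧ S))) ∧ (S ∧ (S ∧ G))) ∧ ¬((S ∨ ¬H))) ∧ ¬((¬((H → ¬G)) ∨ ((G → ¬S) ∨ ((Q ↔ ¬G) ∨ H)))).
  H = True: the conjunct ¬((¬((H → ¬G)) ∨ ((G → ¬S) ∨ ((Q ↔ ¬G) ∨ H)))) becomes ¬((¬(¬G) ∨ True)) = False.
  H = False: the conjunct ¬((S ∨ ¬H)) becomes ¬((S ∨ True)) = False.
Case M = False: the conjunct ¬(((¬((M ∨ ¬H)) ↔ (H → ¬G)) ∨ (((M ∧ G) → ¬S) ∨ ((Q ↔ ¬G) ∨ H)))) becomes ¬(((¬(¬H) ↔ (H → ¬G)) ∨ True)) = False.
Both cases fail — unsatisfiable.

The formula is unsatisfiable.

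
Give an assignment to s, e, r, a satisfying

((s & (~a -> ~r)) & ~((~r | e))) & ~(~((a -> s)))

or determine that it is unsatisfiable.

s = True, e = False, r = True, a = True

  (s & (~a -> ~r)) & ~((~r | e)) = True
    s & (~a -> ~r) = True
      ~a -> ~r = True
        ~a = False
        ~r = False
    ~((~r | e)) = True
      ~r | e = False
        ~r = False
  ~(~((a -> s))) = True
    ~((a -> s)) = False
      a -> s = True
Both conjuncts True, so the formula holds.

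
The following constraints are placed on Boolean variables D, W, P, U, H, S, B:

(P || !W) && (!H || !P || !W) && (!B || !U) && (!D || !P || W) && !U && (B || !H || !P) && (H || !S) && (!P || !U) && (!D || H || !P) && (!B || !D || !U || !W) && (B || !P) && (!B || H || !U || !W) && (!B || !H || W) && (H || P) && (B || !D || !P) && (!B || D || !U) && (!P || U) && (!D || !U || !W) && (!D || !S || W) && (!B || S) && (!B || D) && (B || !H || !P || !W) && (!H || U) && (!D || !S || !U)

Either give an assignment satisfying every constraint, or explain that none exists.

No satisfying assignment exists.

Case U = True:
  Clause (!U) is falsified — contradiction.
Case U = False:
  (!P || U) forces P = False.
  (P || !W) forces W = False.
  (H || P) forces H = True.
  Clause (!H || U) is falsified — contradiction.
Both cases fail, so the formula is unsatisfiable.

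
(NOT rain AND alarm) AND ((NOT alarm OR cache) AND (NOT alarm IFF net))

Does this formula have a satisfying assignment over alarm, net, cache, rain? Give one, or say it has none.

alarm = True; net = False; cache = True; rain = False

  NOT rain AND alarm = True
    NOT rain = True
  (NOT alarm OR cache) AND (NOT alarm IFF net) = True
    NOT alarm OR cache = True
      NOT alarm = False
    NOT alarm IFF net = True
      NOT alarm = False
Both conjuncts True, so the formula holds.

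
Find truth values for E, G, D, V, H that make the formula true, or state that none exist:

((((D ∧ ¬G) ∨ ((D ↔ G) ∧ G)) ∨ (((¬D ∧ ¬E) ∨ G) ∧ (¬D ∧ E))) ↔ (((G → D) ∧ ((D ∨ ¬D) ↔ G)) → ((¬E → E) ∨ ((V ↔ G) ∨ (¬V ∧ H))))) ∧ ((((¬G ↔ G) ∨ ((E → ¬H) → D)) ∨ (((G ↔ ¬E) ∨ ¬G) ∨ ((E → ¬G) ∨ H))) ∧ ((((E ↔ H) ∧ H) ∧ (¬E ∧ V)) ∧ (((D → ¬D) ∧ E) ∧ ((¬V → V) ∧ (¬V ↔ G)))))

Unsatisfiable

Case E = True: the conjunct ¬E is False.
Case E = False: the conjunct E is False.
Both cases fail — unsatisfiable.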